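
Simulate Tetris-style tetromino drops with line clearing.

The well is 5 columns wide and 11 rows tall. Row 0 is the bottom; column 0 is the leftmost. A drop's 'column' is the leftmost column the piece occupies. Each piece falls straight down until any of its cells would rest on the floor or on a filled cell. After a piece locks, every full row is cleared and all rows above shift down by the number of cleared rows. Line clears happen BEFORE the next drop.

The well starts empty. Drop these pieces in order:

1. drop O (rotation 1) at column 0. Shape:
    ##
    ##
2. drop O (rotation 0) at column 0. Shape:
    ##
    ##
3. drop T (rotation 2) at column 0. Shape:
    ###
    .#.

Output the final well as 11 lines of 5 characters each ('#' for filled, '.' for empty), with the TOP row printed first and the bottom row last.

Answer: .....
.....
.....
.....
.....
###..
.#...
##...
##...
##...
##...

Derivation:
Drop 1: O rot1 at col 0 lands with bottom-row=0; cleared 0 line(s) (total 0); column heights now [2 2 0 0 0], max=2
Drop 2: O rot0 at col 0 lands with bottom-row=2; cleared 0 line(s) (total 0); column heights now [4 4 0 0 0], max=4
Drop 3: T rot2 at col 0 lands with bottom-row=4; cleared 0 line(s) (total 0); column heights now [6 6 6 0 0], max=6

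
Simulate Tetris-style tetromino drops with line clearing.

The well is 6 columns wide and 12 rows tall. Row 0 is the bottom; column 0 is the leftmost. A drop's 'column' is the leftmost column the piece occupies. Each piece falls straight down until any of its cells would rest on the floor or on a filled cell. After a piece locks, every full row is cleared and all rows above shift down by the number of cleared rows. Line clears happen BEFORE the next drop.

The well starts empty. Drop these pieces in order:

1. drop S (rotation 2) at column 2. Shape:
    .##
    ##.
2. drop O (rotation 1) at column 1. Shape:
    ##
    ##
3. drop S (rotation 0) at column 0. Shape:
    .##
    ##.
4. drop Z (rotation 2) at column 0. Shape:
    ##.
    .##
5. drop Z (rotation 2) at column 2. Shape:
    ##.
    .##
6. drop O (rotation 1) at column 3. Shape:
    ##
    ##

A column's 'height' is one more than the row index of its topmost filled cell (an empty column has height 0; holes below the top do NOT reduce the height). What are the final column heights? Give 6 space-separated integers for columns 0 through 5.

Answer: 7 7 7 9 9 0

Derivation:
Drop 1: S rot2 at col 2 lands with bottom-row=0; cleared 0 line(s) (total 0); column heights now [0 0 1 2 2 0], max=2
Drop 2: O rot1 at col 1 lands with bottom-row=1; cleared 0 line(s) (total 0); column heights now [0 3 3 2 2 0], max=3
Drop 3: S rot0 at col 0 lands with bottom-row=3; cleared 0 line(s) (total 0); column heights now [4 5 5 2 2 0], max=5
Drop 4: Z rot2 at col 0 lands with bottom-row=5; cleared 0 line(s) (total 0); column heights now [7 7 6 2 2 0], max=7
Drop 5: Z rot2 at col 2 lands with bottom-row=5; cleared 0 line(s) (total 0); column heights now [7 7 7 7 6 0], max=7
Drop 6: O rot1 at col 3 lands with bottom-row=7; cleared 0 line(s) (total 0); column heights now [7 7 7 9 9 0], max=9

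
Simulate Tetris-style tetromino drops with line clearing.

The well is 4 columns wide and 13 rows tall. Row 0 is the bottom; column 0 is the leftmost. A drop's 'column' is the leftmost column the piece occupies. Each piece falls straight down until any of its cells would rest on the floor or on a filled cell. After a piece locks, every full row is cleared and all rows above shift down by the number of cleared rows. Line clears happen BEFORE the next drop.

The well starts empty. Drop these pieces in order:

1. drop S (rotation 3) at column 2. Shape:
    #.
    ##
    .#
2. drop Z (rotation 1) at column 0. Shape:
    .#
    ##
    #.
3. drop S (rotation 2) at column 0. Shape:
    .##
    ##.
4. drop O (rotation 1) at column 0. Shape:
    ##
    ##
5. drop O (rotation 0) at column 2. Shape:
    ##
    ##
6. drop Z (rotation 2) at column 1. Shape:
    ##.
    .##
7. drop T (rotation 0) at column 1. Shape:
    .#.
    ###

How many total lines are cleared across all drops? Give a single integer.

Answer: 3

Derivation:
Drop 1: S rot3 at col 2 lands with bottom-row=0; cleared 0 line(s) (total 0); column heights now [0 0 3 2], max=3
Drop 2: Z rot1 at col 0 lands with bottom-row=0; cleared 1 line(s) (total 1); column heights now [1 2 2 1], max=2
Drop 3: S rot2 at col 0 lands with bottom-row=2; cleared 0 line(s) (total 1); column heights now [3 4 4 1], max=4
Drop 4: O rot1 at col 0 lands with bottom-row=4; cleared 0 line(s) (total 1); column heights now [6 6 4 1], max=6
Drop 5: O rot0 at col 2 lands with bottom-row=4; cleared 2 line(s) (total 3); column heights now [3 4 4 1], max=4
Drop 6: Z rot2 at col 1 lands with bottom-row=4; cleared 0 line(s) (total 3); column heights now [3 6 6 5], max=6
Drop 7: T rot0 at col 1 lands with bottom-row=6; cleared 0 line(s) (total 3); column heights now [3 7 8 7], max=8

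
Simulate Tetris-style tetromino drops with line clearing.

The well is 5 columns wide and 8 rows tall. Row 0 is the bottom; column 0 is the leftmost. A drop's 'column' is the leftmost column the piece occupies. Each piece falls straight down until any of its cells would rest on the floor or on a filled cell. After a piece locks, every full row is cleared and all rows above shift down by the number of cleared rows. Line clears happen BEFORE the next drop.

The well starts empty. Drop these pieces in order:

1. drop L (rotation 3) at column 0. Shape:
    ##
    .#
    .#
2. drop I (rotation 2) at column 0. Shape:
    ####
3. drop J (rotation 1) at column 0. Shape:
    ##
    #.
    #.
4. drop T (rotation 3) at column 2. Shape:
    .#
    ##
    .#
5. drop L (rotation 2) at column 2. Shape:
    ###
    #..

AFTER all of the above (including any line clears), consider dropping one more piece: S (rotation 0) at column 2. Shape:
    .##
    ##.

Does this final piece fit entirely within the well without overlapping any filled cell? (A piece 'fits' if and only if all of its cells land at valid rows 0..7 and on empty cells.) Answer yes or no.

Answer: no

Derivation:
Drop 1: L rot3 at col 0 lands with bottom-row=0; cleared 0 line(s) (total 0); column heights now [3 3 0 0 0], max=3
Drop 2: I rot2 at col 0 lands with bottom-row=3; cleared 0 line(s) (total 0); column heights now [4 4 4 4 0], max=4
Drop 3: J rot1 at col 0 lands with bottom-row=4; cleared 0 line(s) (total 0); column heights now [7 7 4 4 0], max=7
Drop 4: T rot3 at col 2 lands with bottom-row=4; cleared 0 line(s) (total 0); column heights now [7 7 6 7 0], max=7
Drop 5: L rot2 at col 2 lands with bottom-row=6; cleared 0 line(s) (total 0); column heights now [7 7 8 8 8], max=8
Test piece S rot0 at col 2 (width 3): heights before test = [7 7 8 8 8]; fits = False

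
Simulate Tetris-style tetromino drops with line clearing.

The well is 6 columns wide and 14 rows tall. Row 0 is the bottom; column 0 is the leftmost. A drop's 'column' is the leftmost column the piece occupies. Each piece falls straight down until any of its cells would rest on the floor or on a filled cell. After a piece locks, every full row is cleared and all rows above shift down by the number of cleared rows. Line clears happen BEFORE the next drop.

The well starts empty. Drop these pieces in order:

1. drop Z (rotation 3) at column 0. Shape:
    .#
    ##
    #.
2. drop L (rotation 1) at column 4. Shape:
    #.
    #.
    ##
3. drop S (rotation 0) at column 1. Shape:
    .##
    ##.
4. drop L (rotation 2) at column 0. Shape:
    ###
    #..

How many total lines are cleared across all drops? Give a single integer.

Answer: 0

Derivation:
Drop 1: Z rot3 at col 0 lands with bottom-row=0; cleared 0 line(s) (total 0); column heights now [2 3 0 0 0 0], max=3
Drop 2: L rot1 at col 4 lands with bottom-row=0; cleared 0 line(s) (total 0); column heights now [2 3 0 0 3 1], max=3
Drop 3: S rot0 at col 1 lands with bottom-row=3; cleared 0 line(s) (total 0); column heights now [2 4 5 5 3 1], max=5
Drop 4: L rot2 at col 0 lands with bottom-row=4; cleared 0 line(s) (total 0); column heights now [6 6 6 5 3 1], max=6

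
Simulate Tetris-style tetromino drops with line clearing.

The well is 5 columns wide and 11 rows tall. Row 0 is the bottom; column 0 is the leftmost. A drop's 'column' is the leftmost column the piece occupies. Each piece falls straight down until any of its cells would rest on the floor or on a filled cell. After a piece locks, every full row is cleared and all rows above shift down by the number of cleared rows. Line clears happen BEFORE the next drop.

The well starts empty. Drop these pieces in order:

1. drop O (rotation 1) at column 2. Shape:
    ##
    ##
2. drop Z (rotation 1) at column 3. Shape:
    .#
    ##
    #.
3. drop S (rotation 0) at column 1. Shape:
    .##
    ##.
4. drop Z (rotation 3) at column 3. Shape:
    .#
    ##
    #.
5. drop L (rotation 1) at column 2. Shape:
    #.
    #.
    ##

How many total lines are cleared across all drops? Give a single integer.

Drop 1: O rot1 at col 2 lands with bottom-row=0; cleared 0 line(s) (total 0); column heights now [0 0 2 2 0], max=2
Drop 2: Z rot1 at col 3 lands with bottom-row=2; cleared 0 line(s) (total 0); column heights now [0 0 2 4 5], max=5
Drop 3: S rot0 at col 1 lands with bottom-row=3; cleared 0 line(s) (total 0); column heights now [0 4 5 5 5], max=5
Drop 4: Z rot3 at col 3 lands with bottom-row=5; cleared 0 line(s) (total 0); column heights now [0 4 5 7 8], max=8
Drop 5: L rot1 at col 2 lands with bottom-row=7; cleared 0 line(s) (total 0); column heights now [0 4 10 8 8], max=10

Answer: 0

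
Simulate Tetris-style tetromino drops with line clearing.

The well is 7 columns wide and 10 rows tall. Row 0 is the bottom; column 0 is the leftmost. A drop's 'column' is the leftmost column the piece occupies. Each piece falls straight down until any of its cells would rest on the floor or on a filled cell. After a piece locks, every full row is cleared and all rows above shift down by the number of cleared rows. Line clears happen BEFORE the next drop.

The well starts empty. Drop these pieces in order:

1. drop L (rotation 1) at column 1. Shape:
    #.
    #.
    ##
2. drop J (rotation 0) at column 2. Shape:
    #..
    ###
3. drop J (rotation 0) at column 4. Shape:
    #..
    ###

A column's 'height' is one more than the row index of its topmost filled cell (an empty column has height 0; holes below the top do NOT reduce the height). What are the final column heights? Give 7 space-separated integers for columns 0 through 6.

Drop 1: L rot1 at col 1 lands with bottom-row=0; cleared 0 line(s) (total 0); column heights now [0 3 1 0 0 0 0], max=3
Drop 2: J rot0 at col 2 lands with bottom-row=1; cleared 0 line(s) (total 0); column heights now [0 3 3 2 2 0 0], max=3
Drop 3: J rot0 at col 4 lands with bottom-row=2; cleared 0 line(s) (total 0); column heights now [0 3 3 2 4 3 3], max=4

Answer: 0 3 3 2 4 3 3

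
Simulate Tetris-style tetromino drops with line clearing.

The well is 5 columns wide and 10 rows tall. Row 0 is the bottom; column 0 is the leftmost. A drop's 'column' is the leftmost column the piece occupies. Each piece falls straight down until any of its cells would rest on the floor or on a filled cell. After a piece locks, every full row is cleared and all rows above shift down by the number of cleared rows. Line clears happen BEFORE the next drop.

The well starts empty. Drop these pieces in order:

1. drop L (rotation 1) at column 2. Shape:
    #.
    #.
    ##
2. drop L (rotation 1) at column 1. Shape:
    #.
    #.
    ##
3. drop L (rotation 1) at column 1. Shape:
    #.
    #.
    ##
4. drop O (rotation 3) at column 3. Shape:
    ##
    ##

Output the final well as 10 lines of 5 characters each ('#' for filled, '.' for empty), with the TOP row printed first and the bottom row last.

Answer: .....
.#...
.#...
.##..
.#...
.#...
.##..
..###
..###
..##.

Derivation:
Drop 1: L rot1 at col 2 lands with bottom-row=0; cleared 0 line(s) (total 0); column heights now [0 0 3 1 0], max=3
Drop 2: L rot1 at col 1 lands with bottom-row=3; cleared 0 line(s) (total 0); column heights now [0 6 4 1 0], max=6
Drop 3: L rot1 at col 1 lands with bottom-row=6; cleared 0 line(s) (total 0); column heights now [0 9 7 1 0], max=9
Drop 4: O rot3 at col 3 lands with bottom-row=1; cleared 0 line(s) (total 0); column heights now [0 9 7 3 3], max=9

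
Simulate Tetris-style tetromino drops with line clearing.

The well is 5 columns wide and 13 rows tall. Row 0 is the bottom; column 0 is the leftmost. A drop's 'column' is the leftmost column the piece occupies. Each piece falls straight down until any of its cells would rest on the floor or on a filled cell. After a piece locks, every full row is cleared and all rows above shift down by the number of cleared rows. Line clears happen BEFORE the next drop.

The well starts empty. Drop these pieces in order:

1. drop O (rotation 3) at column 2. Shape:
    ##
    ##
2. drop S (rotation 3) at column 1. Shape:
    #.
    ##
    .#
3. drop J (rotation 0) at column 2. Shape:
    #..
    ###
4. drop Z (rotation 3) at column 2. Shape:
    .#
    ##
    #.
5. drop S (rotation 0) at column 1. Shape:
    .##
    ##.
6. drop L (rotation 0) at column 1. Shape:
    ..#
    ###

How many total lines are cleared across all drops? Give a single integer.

Drop 1: O rot3 at col 2 lands with bottom-row=0; cleared 0 line(s) (total 0); column heights now [0 0 2 2 0], max=2
Drop 2: S rot3 at col 1 lands with bottom-row=2; cleared 0 line(s) (total 0); column heights now [0 5 4 2 0], max=5
Drop 3: J rot0 at col 2 lands with bottom-row=4; cleared 0 line(s) (total 0); column heights now [0 5 6 5 5], max=6
Drop 4: Z rot3 at col 2 lands with bottom-row=6; cleared 0 line(s) (total 0); column heights now [0 5 8 9 5], max=9
Drop 5: S rot0 at col 1 lands with bottom-row=8; cleared 0 line(s) (total 0); column heights now [0 9 10 10 5], max=10
Drop 6: L rot0 at col 1 lands with bottom-row=10; cleared 0 line(s) (total 0); column heights now [0 11 11 12 5], max=12

Answer: 0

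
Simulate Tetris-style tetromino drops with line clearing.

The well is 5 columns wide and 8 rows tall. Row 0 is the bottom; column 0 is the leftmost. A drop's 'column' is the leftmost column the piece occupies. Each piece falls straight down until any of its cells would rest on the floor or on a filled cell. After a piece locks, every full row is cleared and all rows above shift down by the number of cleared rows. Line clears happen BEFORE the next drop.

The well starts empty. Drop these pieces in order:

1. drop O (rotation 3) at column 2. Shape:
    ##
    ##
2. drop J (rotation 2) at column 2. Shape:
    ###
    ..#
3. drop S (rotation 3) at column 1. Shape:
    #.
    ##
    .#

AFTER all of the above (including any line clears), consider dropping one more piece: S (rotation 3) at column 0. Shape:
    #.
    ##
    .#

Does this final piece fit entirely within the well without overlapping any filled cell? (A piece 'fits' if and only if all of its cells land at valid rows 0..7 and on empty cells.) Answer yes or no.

Answer: no

Derivation:
Drop 1: O rot3 at col 2 lands with bottom-row=0; cleared 0 line(s) (total 0); column heights now [0 0 2 2 0], max=2
Drop 2: J rot2 at col 2 lands with bottom-row=1; cleared 0 line(s) (total 0); column heights now [0 0 3 3 3], max=3
Drop 3: S rot3 at col 1 lands with bottom-row=3; cleared 0 line(s) (total 0); column heights now [0 6 5 3 3], max=6
Test piece S rot3 at col 0 (width 2): heights before test = [0 6 5 3 3]; fits = False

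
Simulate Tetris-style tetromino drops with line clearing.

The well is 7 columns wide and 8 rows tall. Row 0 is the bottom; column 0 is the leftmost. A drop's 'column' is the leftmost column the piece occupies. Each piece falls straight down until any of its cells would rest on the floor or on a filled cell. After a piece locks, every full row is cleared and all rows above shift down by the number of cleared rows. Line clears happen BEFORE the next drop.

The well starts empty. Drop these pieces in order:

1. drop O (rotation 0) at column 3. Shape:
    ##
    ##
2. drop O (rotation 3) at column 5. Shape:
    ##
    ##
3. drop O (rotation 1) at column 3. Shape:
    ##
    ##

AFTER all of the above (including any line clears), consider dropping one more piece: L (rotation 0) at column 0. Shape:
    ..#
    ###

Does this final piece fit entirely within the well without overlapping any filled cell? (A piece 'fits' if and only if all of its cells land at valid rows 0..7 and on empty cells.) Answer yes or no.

Drop 1: O rot0 at col 3 lands with bottom-row=0; cleared 0 line(s) (total 0); column heights now [0 0 0 2 2 0 0], max=2
Drop 2: O rot3 at col 5 lands with bottom-row=0; cleared 0 line(s) (total 0); column heights now [0 0 0 2 2 2 2], max=2
Drop 3: O rot1 at col 3 lands with bottom-row=2; cleared 0 line(s) (total 0); column heights now [0 0 0 4 4 2 2], max=4
Test piece L rot0 at col 0 (width 3): heights before test = [0 0 0 4 4 2 2]; fits = True

Answer: yes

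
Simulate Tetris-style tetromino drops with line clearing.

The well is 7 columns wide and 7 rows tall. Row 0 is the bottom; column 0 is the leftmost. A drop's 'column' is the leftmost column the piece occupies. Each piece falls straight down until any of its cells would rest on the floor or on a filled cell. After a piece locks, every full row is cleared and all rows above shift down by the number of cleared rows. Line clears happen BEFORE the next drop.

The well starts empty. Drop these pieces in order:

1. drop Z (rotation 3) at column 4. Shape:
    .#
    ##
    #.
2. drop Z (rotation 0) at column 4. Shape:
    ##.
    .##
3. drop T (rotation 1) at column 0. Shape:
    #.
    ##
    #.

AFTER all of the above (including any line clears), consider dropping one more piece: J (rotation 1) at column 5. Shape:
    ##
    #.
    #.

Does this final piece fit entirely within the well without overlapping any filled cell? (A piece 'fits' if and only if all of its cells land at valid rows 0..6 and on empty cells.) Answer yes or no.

Drop 1: Z rot3 at col 4 lands with bottom-row=0; cleared 0 line(s) (total 0); column heights now [0 0 0 0 2 3 0], max=3
Drop 2: Z rot0 at col 4 lands with bottom-row=3; cleared 0 line(s) (total 0); column heights now [0 0 0 0 5 5 4], max=5
Drop 3: T rot1 at col 0 lands with bottom-row=0; cleared 0 line(s) (total 0); column heights now [3 2 0 0 5 5 4], max=5
Test piece J rot1 at col 5 (width 2): heights before test = [3 2 0 0 5 5 4]; fits = False

Answer: no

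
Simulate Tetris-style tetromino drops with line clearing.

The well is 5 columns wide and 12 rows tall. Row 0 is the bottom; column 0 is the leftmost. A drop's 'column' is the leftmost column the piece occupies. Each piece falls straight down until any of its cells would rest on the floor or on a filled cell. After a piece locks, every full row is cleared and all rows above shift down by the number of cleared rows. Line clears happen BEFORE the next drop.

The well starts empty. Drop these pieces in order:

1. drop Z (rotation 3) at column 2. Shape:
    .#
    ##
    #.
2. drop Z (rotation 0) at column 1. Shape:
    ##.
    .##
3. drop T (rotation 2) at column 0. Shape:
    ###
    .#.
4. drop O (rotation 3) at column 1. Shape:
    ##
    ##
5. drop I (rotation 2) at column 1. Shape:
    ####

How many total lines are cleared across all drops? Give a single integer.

Drop 1: Z rot3 at col 2 lands with bottom-row=0; cleared 0 line(s) (total 0); column heights now [0 0 2 3 0], max=3
Drop 2: Z rot0 at col 1 lands with bottom-row=3; cleared 0 line(s) (total 0); column heights now [0 5 5 4 0], max=5
Drop 3: T rot2 at col 0 lands with bottom-row=5; cleared 0 line(s) (total 0); column heights now [7 7 7 4 0], max=7
Drop 4: O rot3 at col 1 lands with bottom-row=7; cleared 0 line(s) (total 0); column heights now [7 9 9 4 0], max=9
Drop 5: I rot2 at col 1 lands with bottom-row=9; cleared 0 line(s) (total 0); column heights now [7 10 10 10 10], max=10

Answer: 0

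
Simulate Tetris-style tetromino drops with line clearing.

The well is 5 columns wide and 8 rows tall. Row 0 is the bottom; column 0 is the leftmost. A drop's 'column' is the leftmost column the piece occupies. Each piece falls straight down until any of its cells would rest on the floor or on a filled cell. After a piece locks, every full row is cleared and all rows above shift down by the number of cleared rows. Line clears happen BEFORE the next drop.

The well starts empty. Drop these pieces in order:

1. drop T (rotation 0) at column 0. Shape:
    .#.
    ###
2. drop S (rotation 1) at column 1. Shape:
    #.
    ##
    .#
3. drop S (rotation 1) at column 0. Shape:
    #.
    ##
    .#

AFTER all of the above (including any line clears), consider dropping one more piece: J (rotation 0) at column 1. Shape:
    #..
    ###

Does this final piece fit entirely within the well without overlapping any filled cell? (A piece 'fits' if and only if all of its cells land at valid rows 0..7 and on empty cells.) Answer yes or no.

Drop 1: T rot0 at col 0 lands with bottom-row=0; cleared 0 line(s) (total 0); column heights now [1 2 1 0 0], max=2
Drop 2: S rot1 at col 1 lands with bottom-row=1; cleared 0 line(s) (total 0); column heights now [1 4 3 0 0], max=4
Drop 3: S rot1 at col 0 lands with bottom-row=4; cleared 0 line(s) (total 0); column heights now [7 6 3 0 0], max=7
Test piece J rot0 at col 1 (width 3): heights before test = [7 6 3 0 0]; fits = True

Answer: yes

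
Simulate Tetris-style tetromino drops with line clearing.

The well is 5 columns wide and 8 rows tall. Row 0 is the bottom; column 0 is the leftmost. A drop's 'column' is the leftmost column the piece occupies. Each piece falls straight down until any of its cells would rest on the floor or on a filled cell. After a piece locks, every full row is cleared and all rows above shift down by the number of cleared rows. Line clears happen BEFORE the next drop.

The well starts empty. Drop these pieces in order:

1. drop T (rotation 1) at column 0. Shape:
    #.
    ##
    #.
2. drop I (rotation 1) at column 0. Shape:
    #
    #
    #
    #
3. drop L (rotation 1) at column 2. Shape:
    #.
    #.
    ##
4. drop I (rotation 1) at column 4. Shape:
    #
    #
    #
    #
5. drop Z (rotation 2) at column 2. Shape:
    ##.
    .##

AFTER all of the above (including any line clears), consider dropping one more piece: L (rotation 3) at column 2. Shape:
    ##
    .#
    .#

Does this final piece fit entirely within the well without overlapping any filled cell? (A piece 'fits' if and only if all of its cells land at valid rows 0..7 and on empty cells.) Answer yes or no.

Drop 1: T rot1 at col 0 lands with bottom-row=0; cleared 0 line(s) (total 0); column heights now [3 2 0 0 0], max=3
Drop 2: I rot1 at col 0 lands with bottom-row=3; cleared 0 line(s) (total 0); column heights now [7 2 0 0 0], max=7
Drop 3: L rot1 at col 2 lands with bottom-row=0; cleared 0 line(s) (total 0); column heights now [7 2 3 1 0], max=7
Drop 4: I rot1 at col 4 lands with bottom-row=0; cleared 0 line(s) (total 0); column heights now [7 2 3 1 4], max=7
Drop 5: Z rot2 at col 2 lands with bottom-row=4; cleared 0 line(s) (total 0); column heights now [7 2 6 6 5], max=7
Test piece L rot3 at col 2 (width 2): heights before test = [7 2 6 6 5]; fits = False

Answer: no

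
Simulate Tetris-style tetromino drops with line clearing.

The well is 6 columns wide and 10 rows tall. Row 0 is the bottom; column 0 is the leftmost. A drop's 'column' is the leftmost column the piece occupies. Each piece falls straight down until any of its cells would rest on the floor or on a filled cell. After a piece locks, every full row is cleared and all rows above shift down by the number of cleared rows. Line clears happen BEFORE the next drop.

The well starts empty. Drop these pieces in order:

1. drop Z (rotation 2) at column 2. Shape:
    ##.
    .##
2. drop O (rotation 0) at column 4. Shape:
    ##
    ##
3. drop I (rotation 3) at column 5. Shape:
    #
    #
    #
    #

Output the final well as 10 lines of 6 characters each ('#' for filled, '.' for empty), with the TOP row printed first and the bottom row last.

Answer: ......
......
......
.....#
.....#
.....#
.....#
....##
..####
...##.

Derivation:
Drop 1: Z rot2 at col 2 lands with bottom-row=0; cleared 0 line(s) (total 0); column heights now [0 0 2 2 1 0], max=2
Drop 2: O rot0 at col 4 lands with bottom-row=1; cleared 0 line(s) (total 0); column heights now [0 0 2 2 3 3], max=3
Drop 3: I rot3 at col 5 lands with bottom-row=3; cleared 0 line(s) (total 0); column heights now [0 0 2 2 3 7], max=7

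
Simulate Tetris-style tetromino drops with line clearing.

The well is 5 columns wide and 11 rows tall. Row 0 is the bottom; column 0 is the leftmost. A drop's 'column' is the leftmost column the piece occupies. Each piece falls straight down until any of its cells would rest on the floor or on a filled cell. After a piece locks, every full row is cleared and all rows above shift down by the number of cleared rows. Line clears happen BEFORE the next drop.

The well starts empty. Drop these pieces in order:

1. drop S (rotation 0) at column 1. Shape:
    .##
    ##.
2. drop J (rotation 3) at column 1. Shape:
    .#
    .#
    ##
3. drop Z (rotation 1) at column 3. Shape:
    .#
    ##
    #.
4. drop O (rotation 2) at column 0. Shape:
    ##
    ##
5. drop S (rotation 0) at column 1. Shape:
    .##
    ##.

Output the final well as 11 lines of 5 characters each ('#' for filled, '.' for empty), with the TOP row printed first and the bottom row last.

Answer: .....
.....
.....
.....
.....
..##.
.##..
###.#
.###.
..##.
.##..

Derivation:
Drop 1: S rot0 at col 1 lands with bottom-row=0; cleared 0 line(s) (total 0); column heights now [0 1 2 2 0], max=2
Drop 2: J rot3 at col 1 lands with bottom-row=2; cleared 0 line(s) (total 0); column heights now [0 3 5 2 0], max=5
Drop 3: Z rot1 at col 3 lands with bottom-row=2; cleared 0 line(s) (total 0); column heights now [0 3 5 4 5], max=5
Drop 4: O rot2 at col 0 lands with bottom-row=3; cleared 1 line(s) (total 1); column heights now [4 4 4 3 4], max=4
Drop 5: S rot0 at col 1 lands with bottom-row=4; cleared 0 line(s) (total 1); column heights now [4 5 6 6 4], max=6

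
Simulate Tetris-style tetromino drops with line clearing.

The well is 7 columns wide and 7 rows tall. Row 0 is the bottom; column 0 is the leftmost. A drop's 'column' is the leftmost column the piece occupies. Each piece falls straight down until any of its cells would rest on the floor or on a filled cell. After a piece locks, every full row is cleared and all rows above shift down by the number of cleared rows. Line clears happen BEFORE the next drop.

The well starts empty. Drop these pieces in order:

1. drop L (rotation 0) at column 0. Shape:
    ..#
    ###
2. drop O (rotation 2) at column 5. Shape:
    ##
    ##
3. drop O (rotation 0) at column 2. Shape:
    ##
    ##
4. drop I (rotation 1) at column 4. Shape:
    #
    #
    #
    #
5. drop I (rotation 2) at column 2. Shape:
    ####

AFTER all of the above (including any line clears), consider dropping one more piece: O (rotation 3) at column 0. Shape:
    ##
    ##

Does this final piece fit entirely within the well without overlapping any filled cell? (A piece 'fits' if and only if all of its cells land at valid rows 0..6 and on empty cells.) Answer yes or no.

Answer: yes

Derivation:
Drop 1: L rot0 at col 0 lands with bottom-row=0; cleared 0 line(s) (total 0); column heights now [1 1 2 0 0 0 0], max=2
Drop 2: O rot2 at col 5 lands with bottom-row=0; cleared 0 line(s) (total 0); column heights now [1 1 2 0 0 2 2], max=2
Drop 3: O rot0 at col 2 lands with bottom-row=2; cleared 0 line(s) (total 0); column heights now [1 1 4 4 0 2 2], max=4
Drop 4: I rot1 at col 4 lands with bottom-row=0; cleared 0 line(s) (total 0); column heights now [1 1 4 4 4 2 2], max=4
Drop 5: I rot2 at col 2 lands with bottom-row=4; cleared 0 line(s) (total 0); column heights now [1 1 5 5 5 5 2], max=5
Test piece O rot3 at col 0 (width 2): heights before test = [1 1 5 5 5 5 2]; fits = True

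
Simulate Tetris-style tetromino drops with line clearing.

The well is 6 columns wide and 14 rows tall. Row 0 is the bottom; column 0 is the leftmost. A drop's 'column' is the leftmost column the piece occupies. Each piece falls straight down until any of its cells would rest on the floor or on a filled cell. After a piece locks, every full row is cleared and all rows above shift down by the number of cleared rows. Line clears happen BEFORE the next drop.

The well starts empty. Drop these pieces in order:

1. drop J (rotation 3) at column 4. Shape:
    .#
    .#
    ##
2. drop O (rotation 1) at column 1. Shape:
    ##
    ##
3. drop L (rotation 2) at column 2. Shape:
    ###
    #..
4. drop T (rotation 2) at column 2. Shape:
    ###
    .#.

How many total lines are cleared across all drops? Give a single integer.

Answer: 0

Derivation:
Drop 1: J rot3 at col 4 lands with bottom-row=0; cleared 0 line(s) (total 0); column heights now [0 0 0 0 1 3], max=3
Drop 2: O rot1 at col 1 lands with bottom-row=0; cleared 0 line(s) (total 0); column heights now [0 2 2 0 1 3], max=3
Drop 3: L rot2 at col 2 lands with bottom-row=2; cleared 0 line(s) (total 0); column heights now [0 2 4 4 4 3], max=4
Drop 4: T rot2 at col 2 lands with bottom-row=4; cleared 0 line(s) (total 0); column heights now [0 2 6 6 6 3], max=6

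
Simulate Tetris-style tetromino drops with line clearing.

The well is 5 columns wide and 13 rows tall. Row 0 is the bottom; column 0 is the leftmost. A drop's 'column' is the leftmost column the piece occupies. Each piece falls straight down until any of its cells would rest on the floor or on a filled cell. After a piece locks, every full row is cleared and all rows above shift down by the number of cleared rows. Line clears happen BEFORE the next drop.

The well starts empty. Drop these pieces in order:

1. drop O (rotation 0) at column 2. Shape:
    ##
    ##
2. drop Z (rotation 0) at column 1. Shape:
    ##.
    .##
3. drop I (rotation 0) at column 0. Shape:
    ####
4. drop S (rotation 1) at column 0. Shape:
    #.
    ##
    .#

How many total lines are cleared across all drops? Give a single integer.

Drop 1: O rot0 at col 2 lands with bottom-row=0; cleared 0 line(s) (total 0); column heights now [0 0 2 2 0], max=2
Drop 2: Z rot0 at col 1 lands with bottom-row=2; cleared 0 line(s) (total 0); column heights now [0 4 4 3 0], max=4
Drop 3: I rot0 at col 0 lands with bottom-row=4; cleared 0 line(s) (total 0); column heights now [5 5 5 5 0], max=5
Drop 4: S rot1 at col 0 lands with bottom-row=5; cleared 0 line(s) (total 0); column heights now [8 7 5 5 0], max=8

Answer: 0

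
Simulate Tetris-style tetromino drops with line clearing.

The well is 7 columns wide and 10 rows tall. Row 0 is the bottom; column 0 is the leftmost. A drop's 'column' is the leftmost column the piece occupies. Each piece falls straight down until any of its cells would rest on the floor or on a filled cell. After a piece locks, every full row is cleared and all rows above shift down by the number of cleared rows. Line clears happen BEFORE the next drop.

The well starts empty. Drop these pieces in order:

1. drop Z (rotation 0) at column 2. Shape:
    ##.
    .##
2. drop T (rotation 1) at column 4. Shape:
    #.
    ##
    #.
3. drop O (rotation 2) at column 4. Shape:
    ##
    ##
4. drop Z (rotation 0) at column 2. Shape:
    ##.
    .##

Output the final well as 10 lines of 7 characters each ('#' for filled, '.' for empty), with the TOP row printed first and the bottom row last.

Answer: .......
.......
..##...
...##..
....##.
....##.
....#..
....##.
..###..
...##..

Derivation:
Drop 1: Z rot0 at col 2 lands with bottom-row=0; cleared 0 line(s) (total 0); column heights now [0 0 2 2 1 0 0], max=2
Drop 2: T rot1 at col 4 lands with bottom-row=1; cleared 0 line(s) (total 0); column heights now [0 0 2 2 4 3 0], max=4
Drop 3: O rot2 at col 4 lands with bottom-row=4; cleared 0 line(s) (total 0); column heights now [0 0 2 2 6 6 0], max=6
Drop 4: Z rot0 at col 2 lands with bottom-row=6; cleared 0 line(s) (total 0); column heights now [0 0 8 8 7 6 0], max=8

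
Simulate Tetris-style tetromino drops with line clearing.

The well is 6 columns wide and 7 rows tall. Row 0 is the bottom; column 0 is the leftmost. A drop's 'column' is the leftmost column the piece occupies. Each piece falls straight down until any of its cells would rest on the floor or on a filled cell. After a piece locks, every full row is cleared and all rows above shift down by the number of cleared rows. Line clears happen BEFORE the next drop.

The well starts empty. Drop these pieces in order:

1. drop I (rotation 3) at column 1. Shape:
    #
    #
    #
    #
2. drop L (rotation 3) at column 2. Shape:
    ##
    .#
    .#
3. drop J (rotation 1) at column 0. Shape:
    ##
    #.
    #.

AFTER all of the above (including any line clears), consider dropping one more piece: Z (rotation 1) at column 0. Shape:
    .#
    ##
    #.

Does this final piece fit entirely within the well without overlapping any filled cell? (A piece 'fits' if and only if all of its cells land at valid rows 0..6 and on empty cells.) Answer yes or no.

Drop 1: I rot3 at col 1 lands with bottom-row=0; cleared 0 line(s) (total 0); column heights now [0 4 0 0 0 0], max=4
Drop 2: L rot3 at col 2 lands with bottom-row=0; cleared 0 line(s) (total 0); column heights now [0 4 3 3 0 0], max=4
Drop 3: J rot1 at col 0 lands with bottom-row=2; cleared 0 line(s) (total 0); column heights now [5 5 3 3 0 0], max=5
Test piece Z rot1 at col 0 (width 2): heights before test = [5 5 3 3 0 0]; fits = False

Answer: no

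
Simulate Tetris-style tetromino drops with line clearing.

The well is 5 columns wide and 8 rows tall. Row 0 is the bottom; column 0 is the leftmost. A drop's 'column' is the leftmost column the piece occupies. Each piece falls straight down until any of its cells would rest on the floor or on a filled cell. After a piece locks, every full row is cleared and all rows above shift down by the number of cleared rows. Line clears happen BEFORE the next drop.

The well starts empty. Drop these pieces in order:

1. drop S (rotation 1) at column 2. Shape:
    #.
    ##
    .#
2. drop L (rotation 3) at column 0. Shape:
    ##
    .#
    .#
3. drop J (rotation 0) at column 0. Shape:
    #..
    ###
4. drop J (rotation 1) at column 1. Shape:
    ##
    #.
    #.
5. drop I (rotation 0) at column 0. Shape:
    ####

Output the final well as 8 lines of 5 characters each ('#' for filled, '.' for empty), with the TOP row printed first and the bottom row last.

Drop 1: S rot1 at col 2 lands with bottom-row=0; cleared 0 line(s) (total 0); column heights now [0 0 3 2 0], max=3
Drop 2: L rot3 at col 0 lands with bottom-row=0; cleared 0 line(s) (total 0); column heights now [3 3 3 2 0], max=3
Drop 3: J rot0 at col 0 lands with bottom-row=3; cleared 0 line(s) (total 0); column heights now [5 4 4 2 0], max=5
Drop 4: J rot1 at col 1 lands with bottom-row=4; cleared 0 line(s) (total 0); column heights now [5 7 7 2 0], max=7
Drop 5: I rot0 at col 0 lands with bottom-row=7; cleared 0 line(s) (total 0); column heights now [8 8 8 8 0], max=8

Answer: ####.
.##..
.#...
##...
###..
###..
.###.
.#.#.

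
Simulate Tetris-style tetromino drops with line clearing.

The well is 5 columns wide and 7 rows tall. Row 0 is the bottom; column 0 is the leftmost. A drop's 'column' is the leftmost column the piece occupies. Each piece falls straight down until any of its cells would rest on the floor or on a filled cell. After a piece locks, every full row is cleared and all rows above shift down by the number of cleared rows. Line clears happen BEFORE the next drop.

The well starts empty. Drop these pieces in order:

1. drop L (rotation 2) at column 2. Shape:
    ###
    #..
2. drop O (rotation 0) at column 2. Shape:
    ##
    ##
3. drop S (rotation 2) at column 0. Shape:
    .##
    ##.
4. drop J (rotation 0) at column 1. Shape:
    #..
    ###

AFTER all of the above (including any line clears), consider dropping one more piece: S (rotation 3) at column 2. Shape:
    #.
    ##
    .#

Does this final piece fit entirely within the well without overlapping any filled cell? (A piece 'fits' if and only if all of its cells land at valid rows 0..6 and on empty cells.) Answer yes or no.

Drop 1: L rot2 at col 2 lands with bottom-row=0; cleared 0 line(s) (total 0); column heights now [0 0 2 2 2], max=2
Drop 2: O rot0 at col 2 lands with bottom-row=2; cleared 0 line(s) (total 0); column heights now [0 0 4 4 2], max=4
Drop 3: S rot2 at col 0 lands with bottom-row=3; cleared 0 line(s) (total 0); column heights now [4 5 5 4 2], max=5
Drop 4: J rot0 at col 1 lands with bottom-row=5; cleared 0 line(s) (total 0); column heights now [4 7 6 6 2], max=7
Test piece S rot3 at col 2 (width 2): heights before test = [4 7 6 6 2]; fits = False

Answer: no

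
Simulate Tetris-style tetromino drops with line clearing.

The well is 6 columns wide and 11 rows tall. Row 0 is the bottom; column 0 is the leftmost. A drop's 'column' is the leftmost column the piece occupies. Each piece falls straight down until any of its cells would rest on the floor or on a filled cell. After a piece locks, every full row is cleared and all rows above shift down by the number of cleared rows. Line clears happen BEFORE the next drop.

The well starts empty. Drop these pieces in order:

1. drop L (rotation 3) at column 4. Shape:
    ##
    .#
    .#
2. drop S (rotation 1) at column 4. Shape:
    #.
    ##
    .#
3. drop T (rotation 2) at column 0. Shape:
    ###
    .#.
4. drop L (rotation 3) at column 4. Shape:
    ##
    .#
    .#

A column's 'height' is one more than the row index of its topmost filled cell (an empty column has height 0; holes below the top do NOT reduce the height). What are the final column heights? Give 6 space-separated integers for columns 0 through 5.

Answer: 2 2 2 0 8 8

Derivation:
Drop 1: L rot3 at col 4 lands with bottom-row=0; cleared 0 line(s) (total 0); column heights now [0 0 0 0 3 3], max=3
Drop 2: S rot1 at col 4 lands with bottom-row=3; cleared 0 line(s) (total 0); column heights now [0 0 0 0 6 5], max=6
Drop 3: T rot2 at col 0 lands with bottom-row=0; cleared 0 line(s) (total 0); column heights now [2 2 2 0 6 5], max=6
Drop 4: L rot3 at col 4 lands with bottom-row=5; cleared 0 line(s) (total 0); column heights now [2 2 2 0 8 8], max=8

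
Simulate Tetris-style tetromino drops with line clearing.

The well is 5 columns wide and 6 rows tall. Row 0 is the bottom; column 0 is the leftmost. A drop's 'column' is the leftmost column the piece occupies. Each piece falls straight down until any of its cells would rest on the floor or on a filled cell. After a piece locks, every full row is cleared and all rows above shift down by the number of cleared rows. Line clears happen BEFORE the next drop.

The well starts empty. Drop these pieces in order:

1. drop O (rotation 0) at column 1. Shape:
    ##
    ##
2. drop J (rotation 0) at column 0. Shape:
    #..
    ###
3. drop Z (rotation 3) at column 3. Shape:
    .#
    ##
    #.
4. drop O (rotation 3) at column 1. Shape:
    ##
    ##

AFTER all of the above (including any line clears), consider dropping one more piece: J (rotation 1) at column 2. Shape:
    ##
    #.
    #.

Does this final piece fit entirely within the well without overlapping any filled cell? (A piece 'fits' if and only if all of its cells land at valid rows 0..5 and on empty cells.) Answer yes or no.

Drop 1: O rot0 at col 1 lands with bottom-row=0; cleared 0 line(s) (total 0); column heights now [0 2 2 0 0], max=2
Drop 2: J rot0 at col 0 lands with bottom-row=2; cleared 0 line(s) (total 0); column heights now [4 3 3 0 0], max=4
Drop 3: Z rot3 at col 3 lands with bottom-row=0; cleared 0 line(s) (total 0); column heights now [4 3 3 2 3], max=4
Drop 4: O rot3 at col 1 lands with bottom-row=3; cleared 0 line(s) (total 0); column heights now [4 5 5 2 3], max=5
Test piece J rot1 at col 2 (width 2): heights before test = [4 5 5 2 3]; fits = False

Answer: no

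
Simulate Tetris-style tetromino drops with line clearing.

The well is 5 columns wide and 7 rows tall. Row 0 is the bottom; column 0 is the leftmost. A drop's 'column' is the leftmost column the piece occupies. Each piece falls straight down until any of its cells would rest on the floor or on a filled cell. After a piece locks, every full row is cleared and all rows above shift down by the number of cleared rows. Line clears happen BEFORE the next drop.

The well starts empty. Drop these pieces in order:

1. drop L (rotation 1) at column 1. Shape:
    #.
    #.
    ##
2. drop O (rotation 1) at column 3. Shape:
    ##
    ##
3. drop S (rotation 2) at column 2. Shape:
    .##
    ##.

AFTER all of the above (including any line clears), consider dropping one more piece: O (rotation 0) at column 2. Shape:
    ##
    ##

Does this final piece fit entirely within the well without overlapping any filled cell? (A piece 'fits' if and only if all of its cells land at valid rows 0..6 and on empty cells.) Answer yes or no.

Drop 1: L rot1 at col 1 lands with bottom-row=0; cleared 0 line(s) (total 0); column heights now [0 3 1 0 0], max=3
Drop 2: O rot1 at col 3 lands with bottom-row=0; cleared 0 line(s) (total 0); column heights now [0 3 1 2 2], max=3
Drop 3: S rot2 at col 2 lands with bottom-row=2; cleared 0 line(s) (total 0); column heights now [0 3 3 4 4], max=4
Test piece O rot0 at col 2 (width 2): heights before test = [0 3 3 4 4]; fits = True

Answer: yes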